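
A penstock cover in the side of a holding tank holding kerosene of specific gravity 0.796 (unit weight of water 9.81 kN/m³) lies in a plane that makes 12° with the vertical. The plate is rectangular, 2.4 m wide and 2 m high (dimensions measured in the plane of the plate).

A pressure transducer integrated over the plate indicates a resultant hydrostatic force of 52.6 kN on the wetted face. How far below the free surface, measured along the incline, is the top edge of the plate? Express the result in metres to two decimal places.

γ = 0.796 × 9.81 = 7.80876 kN/m³.
A = 2.4 × 2 = 4.8 m².
From F = γ·h_c·A, the centroid depth is h_c = 52.6/(7.80876 × 4.8) = 1.40334 m.
The plate makes 12° with the vertical, i.e. θ = 90° − 12° = 78° to the horizontal. Measuring y along the incline from the free-surface line, vertical depth h = y·sinθ with sinθ = 0.978148.
Along the incline, y_c = h_c/sinθ = 1.40334/0.978148 = 1.43469 m.
The centroid lies 2/2 = 1 m below the top edge, so the top edge sits at y_top = 1.43469 − 1 = 0.43469 m along the incline.

y_top ≈ 0.43 m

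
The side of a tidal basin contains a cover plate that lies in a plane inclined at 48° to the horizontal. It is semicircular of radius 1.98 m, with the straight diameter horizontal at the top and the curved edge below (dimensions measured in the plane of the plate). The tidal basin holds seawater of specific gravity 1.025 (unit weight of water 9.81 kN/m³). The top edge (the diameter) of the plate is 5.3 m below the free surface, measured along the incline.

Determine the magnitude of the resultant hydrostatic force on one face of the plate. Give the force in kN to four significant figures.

γ = 1.025 × 9.81 = 10.05525 kN/m³.
Let θ = 48° be the plate's angle to the horizontal; measure y along the incline from where the plane meets the free surface. Vertical depth h = y·sinθ with sinθ = 0.743145.
The centroid of a semicircle lies 4r/(3π) = 0.840338 m from the diameter, here below the top edge, so y_c = 5.3 + 0.840338 = 6.14034 m and h_c = 6.14034 × 0.743145 = 4.56316 m.
A = πr²/2 = π × 1.98²/2 = 6.15815 m².
Resultant F = γ·h_c·A = 10.05525 × 4.56316 × 6.15815 = 282.559 kN.

F ≈ 282.6 kN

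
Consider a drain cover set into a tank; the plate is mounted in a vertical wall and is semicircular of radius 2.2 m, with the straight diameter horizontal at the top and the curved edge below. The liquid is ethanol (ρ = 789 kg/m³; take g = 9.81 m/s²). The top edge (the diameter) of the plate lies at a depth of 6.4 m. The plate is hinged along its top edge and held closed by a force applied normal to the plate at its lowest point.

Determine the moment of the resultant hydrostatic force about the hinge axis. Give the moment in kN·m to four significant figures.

γ = ρg = 789 × 9.81 / 1000 = 7.74009 kN/m³.
The centroid of a semicircle lies 4r/(3π) = 0.933709 m from the diameter, here below the top edge, so the centroid depth is h_c = 6.4 + 0.933709 = 7.33371 m.
A = πr²/2 = π × 2.2²/2 = 7.60265 m².
Resultant F = γ·h_c·A = 7.74009 × 7.33371 × 7.60265 = 431.554 kN.
I_c = (π/8 − 8/(9π))·r⁴ = 0.109757 × 2.2⁴ = 2.57112 m⁴.
Centre of pressure: y_p = y_c + I_c/(y_c·A) = 7.33371 + 2.57112/(7.33371 × 7.60265) = 7.33371 + 0.0461141 = 7.37982 m along the plane.
The resultant acts 0.933709 + 0.0461141 = 0.979823 m (along the plate) below the hinge at the top edge, so the moment about the hinge is M = F × 0.979823 = 431.554 × 0.979823 = 422.847 kN·m.

M ≈ 422.8 kN·m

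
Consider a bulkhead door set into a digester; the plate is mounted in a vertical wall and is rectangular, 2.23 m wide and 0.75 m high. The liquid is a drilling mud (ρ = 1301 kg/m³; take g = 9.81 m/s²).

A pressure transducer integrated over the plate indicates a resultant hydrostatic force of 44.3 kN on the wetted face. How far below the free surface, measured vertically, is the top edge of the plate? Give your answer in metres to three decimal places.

γ = ρg = 1301 × 9.81 / 1000 = 12.76281 kN/m³.
A = 2.23 × 0.75 = 1.6725 m².
From F = γ·h_c·A, the centroid depth is h_c = 44.3/(12.76281 × 1.6725) = 2.07535 m.
The centroid lies 0.75/2 = 0.375 m below the top edge, so the top edge sits at h_top = 2.07535 − 0.375 = 1.70035 m below the surface.

d_top ≈ 1.700 m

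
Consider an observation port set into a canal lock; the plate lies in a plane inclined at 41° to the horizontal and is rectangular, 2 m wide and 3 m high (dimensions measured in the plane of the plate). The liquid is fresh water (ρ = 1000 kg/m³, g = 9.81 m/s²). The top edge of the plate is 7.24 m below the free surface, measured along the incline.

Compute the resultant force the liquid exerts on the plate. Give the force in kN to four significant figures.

γ = ρg = 1000 × 9.81 = 9810 N/m³ = 9.81 kN/m³.
Let θ = 41° be the plate's angle to the horizontal; measure y along the incline from where the plane meets the free surface. Vertical depth h = y·sinθ with sinθ = 0.656059.
The centroid lies 3/2 = 1.5 m below the top edge, so y_c = 7.24 + 1.5 = 8.74 m and h_c = 8.74 × 0.656059 = 5.73396 m.
A = 2 × 3 = 6 m².
Resultant F = γ·h_c·A = 9.81 × 5.73396 × 6 = 337.501 kN.

F ≈ 337.5 kN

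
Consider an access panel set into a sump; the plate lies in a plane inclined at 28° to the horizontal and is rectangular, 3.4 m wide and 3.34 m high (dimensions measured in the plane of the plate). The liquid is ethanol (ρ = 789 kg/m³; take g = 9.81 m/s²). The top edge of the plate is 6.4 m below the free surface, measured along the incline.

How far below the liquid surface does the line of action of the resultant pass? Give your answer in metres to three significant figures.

h_p = 3.84 m

γ = ρg = 789 × 9.81 / 1000 = 7.74009 kN/m³.
Let θ = 28° be the plate's angle to the horizontal; measure y along the incline from where the plane meets the free surface. Vertical depth h = y·sinθ with sinθ = 0.469472.
The centroid lies 3.34/2 = 1.67 m below the top edge, so y_c = 6.4 + 1.67 = 8.07 m and h_c = 8.07 × 0.469472 = 3.78864 m.
A = 3.4 × 3.34 = 11.356 m².
Resultant F = γ·h_c·A = 7.74009 × 3.78864 × 11.356 = 333.008 kN.
I_c = b·h³/12 = 3.4 × 3.34³/12 = 10.5569 m⁴.
Centre of pressure: y_p = y_c + I_c/(y_c·A) = 8.07 + 10.5569/(8.07 × 11.356) = 8.07 + 0.115196 = 8.1852 m along the plane.
Vertically, h_p = y_p·sinθ = 8.1852 × 0.469472 = 3.84272 m.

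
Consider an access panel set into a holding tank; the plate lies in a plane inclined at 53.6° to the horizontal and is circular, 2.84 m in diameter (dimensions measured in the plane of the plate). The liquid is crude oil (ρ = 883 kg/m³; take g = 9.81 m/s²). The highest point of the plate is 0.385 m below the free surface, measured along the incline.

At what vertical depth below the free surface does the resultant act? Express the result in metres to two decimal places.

γ = ρg = 883 × 9.81 / 1000 = 8.66223 kN/m³.
Let θ = 53.6° be the plate's angle to the horizontal; measure y along the incline from where the plane meets the free surface. Vertical depth h = y·sinθ with sinθ = 0.804894.
The centroid is at the centre, 1.42 m below the top of the plate, so y_c = 0.385 + 1.42 = 1.805 m and h_c = 1.805 × 0.804894 = 1.45283 m.
A = π(1.42)² = 6.33471 m².
Resultant F = γ·h_c·A = 8.66223 × 1.45283 × 6.33471 = 79.7207 kN.
I_c = πr⁴/4 = π × 1.42⁴/4 = 3.19333 m⁴.
Centre of pressure: y_p = y_c + I_c/(y_c·A) = 1.805 + 3.19333/(1.805 × 6.33471) = 1.805 + 0.27928 = 2.08428 m along the plane.
Vertically, h_p = y_p·sinθ = 2.08428 × 0.804894 = 1.67762 m.

h_p = 1.68 m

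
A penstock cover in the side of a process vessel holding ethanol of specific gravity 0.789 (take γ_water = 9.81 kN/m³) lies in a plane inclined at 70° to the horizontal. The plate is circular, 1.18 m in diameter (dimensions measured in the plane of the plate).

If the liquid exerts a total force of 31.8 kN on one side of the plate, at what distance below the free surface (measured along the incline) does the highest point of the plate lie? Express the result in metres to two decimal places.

y_top ≈ 3.41 m

γ = 0.789 × 9.81 = 7.74009 kN/m³.
A = π(0.59)² = 1.09359 m².
From F = γ·h_c·A, the centroid depth is h_c = 31.8/(7.74009 × 1.09359) = 3.75687 m.
Let θ = 70° be the plate's angle to the horizontal; measure y along the incline from where the plane meets the free surface. Vertical depth h = y·sinθ with sinθ = 0.939693.
Along the incline, y_c = h_c/sinθ = 3.75687/0.939693 = 3.99798 m.
The centroid is at the centre, 0.59 m below the top of the plate, so the highest point sits at y_top = 3.99798 − 0.59 = 3.40798 m along the incline.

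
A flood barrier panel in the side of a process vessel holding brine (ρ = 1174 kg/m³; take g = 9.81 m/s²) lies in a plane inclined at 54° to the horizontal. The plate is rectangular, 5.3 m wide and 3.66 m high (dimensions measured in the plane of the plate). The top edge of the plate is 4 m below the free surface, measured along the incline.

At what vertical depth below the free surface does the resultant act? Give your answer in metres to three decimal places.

h_p = 4.871 m

γ = ρg = 1174 × 9.81 / 1000 = 11.51694 kN/m³.
Let θ = 54° be the plate's angle to the horizontal; measure y along the incline from where the plane meets the free surface. Vertical depth h = y·sinθ with sinθ = 0.809017.
The centroid lies 3.66/2 = 1.83 m below the top edge, so y_c = 4 + 1.83 = 5.83 m and h_c = 5.83 × 0.809017 = 4.71657 m.
A = 5.3 × 3.66 = 19.398 m².
Resultant F = γ·h_c·A = 11.51694 × 4.71657 × 19.398 = 1053.71 kN.
I_c = b·h³/12 = 5.3 × 3.66³/12 = 21.654 m⁴.
Centre of pressure: y_p = y_c + I_c/(y_c·A) = 5.83 + 21.654/(5.83 × 19.398) = 5.83 + 0.191475 = 6.02147 m along the plane.
Vertically, h_p = y_p·sinθ = 6.02147 × 0.809017 = 4.87147 m.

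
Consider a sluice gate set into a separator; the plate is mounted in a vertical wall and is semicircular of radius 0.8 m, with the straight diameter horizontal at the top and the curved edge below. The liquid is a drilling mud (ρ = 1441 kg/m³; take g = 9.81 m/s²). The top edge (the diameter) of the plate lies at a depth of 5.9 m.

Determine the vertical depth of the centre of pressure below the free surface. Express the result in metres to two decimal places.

γ = ρg = 1441 × 9.81 / 1000 = 14.13621 kN/m³.
The centroid of a semicircle lies 4r/(3π) = 0.339531 m from the diameter, here below the top edge, so the centroid depth is h_c = 5.9 + 0.339531 = 6.23953 m.
A = πr²/2 = π × 0.8²/2 = 1.00531 m².
Resultant F = γ·h_c·A = 14.13621 × 6.23953 × 1.00531 = 88.6717 kN.
I_c = (π/8 − 8/(9π))·r⁴ = 0.109757 × 0.8⁴ = 0.0449565 m⁴.
Centre of pressure: y_p = y_c + I_c/(y_c·A) = 6.23953 + 0.0449565/(6.23953 × 1.00531) = 6.23953 + 0.00716705 = 6.2467 m along the plane.

h_p = 6.25 m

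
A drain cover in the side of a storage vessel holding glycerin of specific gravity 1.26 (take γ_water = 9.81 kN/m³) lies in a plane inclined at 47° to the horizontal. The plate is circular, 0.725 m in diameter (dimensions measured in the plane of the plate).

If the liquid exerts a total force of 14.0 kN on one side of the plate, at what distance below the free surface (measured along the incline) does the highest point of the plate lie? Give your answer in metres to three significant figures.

y_top ≈ 3.39 m

γ = 1.26 × 9.81 = 12.3606 kN/m³.
A = π(0.3625)² = 0.412825 m².
From F = γ·h_c·A, the centroid depth is h_c = 14.0/(12.3606 × 0.412825) = 2.74361 m.
Let θ = 47° be the plate's angle to the horizontal; measure y along the incline from where the plane meets the free surface. Vertical depth h = y·sinθ with sinθ = 0.731354.
Along the incline, y_c = h_c/sinθ = 2.74361/0.731354 = 3.75141 m.
The centroid is at the centre, 0.3625 m below the top of the plate, so the highest point sits at y_top = 3.75141 − 0.3625 = 3.38891 m along the incline.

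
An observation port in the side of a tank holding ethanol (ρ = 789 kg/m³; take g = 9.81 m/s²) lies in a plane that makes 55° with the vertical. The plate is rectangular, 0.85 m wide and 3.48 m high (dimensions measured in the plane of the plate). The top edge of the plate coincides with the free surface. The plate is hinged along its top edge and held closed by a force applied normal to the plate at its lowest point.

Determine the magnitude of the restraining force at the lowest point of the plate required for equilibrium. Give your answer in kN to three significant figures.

γ = ρg = 789 × 9.81 / 1000 = 7.74009 kN/m³.
The plate makes 55° with the vertical, i.e. θ = 90° − 55° = 35° to the horizontal. Measuring y along the incline from the free-surface line, vertical depth h = y·sinθ with sinθ = 0.573576.
The centroid lies 3.48/2 = 1.74 m below the top edge, so y_c = 1.74 m and h_c = 1.74 × 0.573576 = 0.998022 m.
A = 0.85 × 3.48 = 2.958 m².
Resultant F = γ·h_c·A = 7.74009 × 0.998022 × 2.958 = 22.8499 kN.
I_c = b·h³/12 = 0.85 × 3.48³/12 = 2.98521 m⁴.
Centre of pressure: y_p = y_c + I_c/(y_c·A) = 1.74 + 2.98521/(1.74 × 2.958) = 1.74 + 0.579999 = 2.32 m along the plane.
The resultant acts 1.74 + 0.579999 = 2.32 m (along the plate) below the hinge at the top edge, so the moment about the hinge is M = F × 2.32 = 22.8499 × 2.32 = 53.0118 kN·m.
A normal force at the bottom, 3.48 m from the hinge, must supply this moment: P = 53.0118/3.48 = 15.2333 kN.

P ≈ 15.2 kN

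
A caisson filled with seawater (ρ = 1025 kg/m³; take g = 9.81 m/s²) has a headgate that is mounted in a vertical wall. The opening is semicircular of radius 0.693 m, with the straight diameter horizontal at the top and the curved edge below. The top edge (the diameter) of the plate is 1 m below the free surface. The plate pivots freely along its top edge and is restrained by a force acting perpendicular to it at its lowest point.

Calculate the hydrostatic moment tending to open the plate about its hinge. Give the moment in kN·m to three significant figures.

γ = ρg = 1025 × 9.81 / 1000 = 10.05525 kN/m³.
The centroid of a semicircle lies 4r/(3π) = 0.294118 m from the diameter, here below the top edge, so the centroid depth is h_c = 1 + 0.294118 = 1.29412 m.
A = πr²/2 = π × 0.693²/2 = 0.754373 m².
Resultant F = γ·h_c·A = 10.05525 × 1.29412 × 0.754373 = 9.81643 kN.
I_c = (π/8 − 8/(9π))·r⁴ = 0.109757 × 0.693⁴ = 0.0253143 m⁴.
Centre of pressure: y_p = y_c + I_c/(y_c·A) = 1.29412 + 0.0253143/(1.29412 × 0.754373) = 1.29412 + 0.0259302 = 1.32005 m along the plane.
The resultant acts 0.294118 + 0.0259302 = 0.320048 m (along the plate) below the hinge at the top edge, so the moment about the hinge is M = F × 0.320048 = 9.81643 × 0.320048 = 3.14173 kN·m.

M ≈ 3.14 kN·m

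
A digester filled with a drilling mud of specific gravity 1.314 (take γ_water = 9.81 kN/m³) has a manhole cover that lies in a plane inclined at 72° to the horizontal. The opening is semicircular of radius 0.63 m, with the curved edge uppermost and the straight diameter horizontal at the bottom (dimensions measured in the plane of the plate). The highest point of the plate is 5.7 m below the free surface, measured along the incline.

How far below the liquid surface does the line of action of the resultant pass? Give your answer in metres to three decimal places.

h_p = 5.770 m

γ = 1.314 × 9.81 = 12.89034 kN/m³.
Let θ = 72° be the plate's angle to the horizontal; measure y along the incline from where the plane meets the free surface. Vertical depth h = y·sinθ with sinθ = 0.951057.
The centroid lies 4r/(3π) = 0.26738 m above the diameter, so r − 4r/(3π) = 0.63 − 0.26738 = 0.36262 m below the topmost point, so y_c = 5.7 + 0.36262 = 6.06262 m and h_c = 6.06262 × 0.951057 = 5.7659 m.
A = πr²/2 = π × 0.63²/2 = 0.623449 m².
Resultant F = γ·h_c·A = 12.89034 × 5.7659 × 0.623449 = 46.3375 kN.
I_c = (π/8 − 8/(9π))·r⁴ = 0.109757 × 0.63⁴ = 0.01729 m⁴.
Centre of pressure: y_p = y_c + I_c/(y_c·A) = 6.06262 + 0.01729/(6.06262 × 0.623449) = 6.06262 + 0.0045744 = 6.06719 m along the plane.
Vertically, h_p = y_p·sinθ = 6.06719 × 0.951057 = 5.77024 m.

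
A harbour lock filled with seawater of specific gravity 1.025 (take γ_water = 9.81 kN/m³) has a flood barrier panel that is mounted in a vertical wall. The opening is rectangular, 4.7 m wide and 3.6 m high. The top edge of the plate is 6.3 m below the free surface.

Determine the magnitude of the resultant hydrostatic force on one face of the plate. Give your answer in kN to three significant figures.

γ = 1.025 × 9.81 = 10.05525 kN/m³.
The centroid lies 3.6/2 = 1.8 m below the top edge, so the centroid depth is h_c = 6.3 + 1.8 = 8.1 m.
A = 4.7 × 3.6 = 16.92 m².
Resultant F = γ·h_c·A = 10.05525 × 8.1 × 16.92 = 1378.09 kN.

F ≈ 1380 kN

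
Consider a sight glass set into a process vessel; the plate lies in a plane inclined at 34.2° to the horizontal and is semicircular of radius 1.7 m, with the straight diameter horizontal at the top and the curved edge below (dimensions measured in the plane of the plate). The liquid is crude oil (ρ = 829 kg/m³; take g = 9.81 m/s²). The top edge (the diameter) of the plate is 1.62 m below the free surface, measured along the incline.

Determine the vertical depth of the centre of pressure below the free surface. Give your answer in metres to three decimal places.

γ = ρg = 829 × 9.81 / 1000 = 8.13249 kN/m³.
Let θ = 34.2° be the plate's angle to the horizontal; measure y along the incline from where the plane meets the free surface. Vertical depth h = y·sinθ with sinθ = 0.562083.
The centroid of a semicircle lies 4r/(3π) = 0.721502 m from the diameter, here below the top edge, so y_c = 1.62 + 0.721502 = 2.3415 m and h_c = 2.3415 × 0.562083 = 1.31612 m.
A = πr²/2 = π × 1.7²/2 = 4.5396 m².
Resultant F = γ·h_c·A = 8.13249 × 1.31612 × 4.5396 = 48.5888 kN.
I_c = (π/8 − 8/(9π))·r⁴ = 0.109757 × 1.7⁴ = 0.916701 m⁴.
Centre of pressure: y_p = y_c + I_c/(y_c·A) = 2.3415 + 0.916701/(2.3415 × 4.5396) = 2.3415 + 0.0862414 = 2.42774 m along the plane.
Vertically, h_p = y_p·sinθ = 2.42774 × 0.562083 = 1.36459 m.

h_p = 1.365 m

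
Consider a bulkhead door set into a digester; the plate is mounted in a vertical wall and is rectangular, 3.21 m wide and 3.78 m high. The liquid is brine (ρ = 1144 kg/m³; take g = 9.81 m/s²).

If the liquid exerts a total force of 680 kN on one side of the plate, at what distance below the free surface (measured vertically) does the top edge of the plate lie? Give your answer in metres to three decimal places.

γ = ρg = 1144 × 9.81 / 1000 = 11.22264 kN/m³.
A = 3.21 × 3.78 = 12.1338 m².
From F = γ·h_c·A, the centroid depth is h_c = 680/(11.22264 × 12.1338) = 4.99364 m.
The centroid lies 3.78/2 = 1.89 m below the top edge, so the top edge sits at h_top = 4.99364 − 1.89 = 3.10364 m below the surface.

d_top ≈ 3.104 m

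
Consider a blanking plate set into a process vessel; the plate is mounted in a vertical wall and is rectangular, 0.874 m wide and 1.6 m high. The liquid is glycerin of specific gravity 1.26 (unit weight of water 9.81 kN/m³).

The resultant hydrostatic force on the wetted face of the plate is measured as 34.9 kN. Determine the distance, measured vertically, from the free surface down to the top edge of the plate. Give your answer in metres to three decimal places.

d_top ≈ 1.219 m

γ = 1.26 × 9.81 = 12.3606 kN/m³.
A = 0.874 × 1.6 = 1.3984 m².
From F = γ·h_c·A, the centroid depth is h_c = 34.9/(12.3606 × 1.3984) = 2.01908 m.
The centroid lies 1.6/2 = 0.8 m below the top edge, so the top edge sits at h_top = 2.01908 − 0.8 = 1.21908 m below the surface.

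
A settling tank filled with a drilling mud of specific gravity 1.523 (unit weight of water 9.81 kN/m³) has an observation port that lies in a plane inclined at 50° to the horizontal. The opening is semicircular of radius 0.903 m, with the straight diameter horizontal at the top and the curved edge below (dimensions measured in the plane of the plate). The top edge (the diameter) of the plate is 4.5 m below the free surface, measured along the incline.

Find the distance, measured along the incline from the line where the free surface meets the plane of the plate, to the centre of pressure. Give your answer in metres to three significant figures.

γ = 1.523 × 9.81 = 14.94063 kN/m³.
Let θ = 50° be the plate's angle to the horizontal; measure y along the incline from where the plane meets the free surface. Vertical depth h = y·sinθ with sinθ = 0.766044.
The centroid of a semicircle lies 4r/(3π) = 0.383245 m from the diameter, here below the top edge, so y_c = 4.5 + 0.383245 = 4.88324 m and h_c = 4.88324 × 0.766044 = 3.74078 m.
A = πr²/2 = π × 0.903²/2 = 1.28084 m².
Resultant F = γ·h_c·A = 14.94063 × 3.74078 × 1.28084 = 71.5856 kN.
I_c = (π/8 − 8/(9π))·r⁴ = 0.109757 × 0.903⁴ = 0.0729765 m⁴.
Centre of pressure: y_p = y_c + I_c/(y_c·A) = 4.88324 + 0.0729765/(4.88324 × 1.28084) = 4.88324 + 0.0116676 = 4.89491 m along the plane.

y_p = 4.89 m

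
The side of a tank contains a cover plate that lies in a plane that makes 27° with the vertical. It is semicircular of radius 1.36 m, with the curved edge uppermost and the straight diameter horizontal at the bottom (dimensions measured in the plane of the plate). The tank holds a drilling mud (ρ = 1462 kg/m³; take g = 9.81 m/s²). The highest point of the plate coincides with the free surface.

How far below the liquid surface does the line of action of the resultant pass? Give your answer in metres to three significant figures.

h_p = 0.845 m

γ = ρg = 1462 × 9.81 / 1000 = 14.34222 kN/m³.
The plate makes 27° with the vertical, i.e. θ = 90° − 27° = 63° to the horizontal. Measuring y along the incline from the free-surface line, vertical depth h = y·sinθ with sinθ = 0.891007.
The centroid lies 4r/(3π) = 0.577202 m above the diameter, so r − 4r/(3π) = 1.36 − 0.577202 = 0.782798 m below the topmost point, so y_c = 0.782798 m and h_c = 0.782798 × 0.891007 = 0.697478 m.
A = πr²/2 = π × 1.36²/2 = 2.90534 m².
Resultant F = γ·h_c·A = 14.34222 × 0.697478 × 2.90534 = 29.0632 kN.
I_c = (π/8 − 8/(9π))·r⁴ = 0.109757 × 1.36⁴ = 0.375481 m⁴.
Centre of pressure: y_p = y_c + I_c/(y_c·A) = 0.782798 + 0.375481/(0.782798 × 2.90534) = 0.782798 + 0.165098 = 0.947896 m along the plane.
Vertically, h_p = y_p·sinθ = 0.947896 × 0.891007 = 0.844582 m.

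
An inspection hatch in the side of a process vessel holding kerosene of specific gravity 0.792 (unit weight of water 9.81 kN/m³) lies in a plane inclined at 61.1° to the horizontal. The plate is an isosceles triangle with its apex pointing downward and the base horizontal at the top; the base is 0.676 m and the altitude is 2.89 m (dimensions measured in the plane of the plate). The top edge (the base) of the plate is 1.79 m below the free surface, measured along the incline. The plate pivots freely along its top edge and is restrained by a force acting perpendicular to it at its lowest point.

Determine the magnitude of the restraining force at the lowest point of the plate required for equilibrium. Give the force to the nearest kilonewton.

γ = 0.792 × 9.81 = 7.76952 kN/m³.
Let θ = 61.1° be the plate's angle to the horizontal; measure y along the incline from where the plane meets the free surface. Vertical depth h = y·sinθ with sinθ = 0.875465.
With the apex down, the centroid sits h/3 = 2.89/3 = 0.963333 m below the base (the top edge), so y_c = 1.79 + 0.963333 = 2.75333 m and h_c = 2.75333 × 0.875465 = 2.41044 m.
A = ½ × 0.676 × 2.89 = 0.97682 m².
Resultant F = γ·h_c·A = 7.76952 × 2.41044 × 0.97682 = 18.2938 kN.
I_c = b·h³/36 = 0.676 × 2.89³/36 = 0.45325 m⁴.
Centre of pressure: y_p = y_c + I_c/(y_c·A) = 2.75333 + 0.45325/(2.75333 × 0.97682) = 2.75333 + 0.168525 = 2.92185 m along the plane.
The resultant acts 0.963333 + 0.168525 = 1.13186 m (along the plate) below the hinge at the top edge, so the moment about the hinge is M = F × 1.13186 = 18.2938 × 1.13186 = 20.706 kN·m.
A normal force at the bottom, 2.89 m from the hinge, must supply this moment: P = 20.706/2.89 = 7.16471 kN.

P ≈ 7 kN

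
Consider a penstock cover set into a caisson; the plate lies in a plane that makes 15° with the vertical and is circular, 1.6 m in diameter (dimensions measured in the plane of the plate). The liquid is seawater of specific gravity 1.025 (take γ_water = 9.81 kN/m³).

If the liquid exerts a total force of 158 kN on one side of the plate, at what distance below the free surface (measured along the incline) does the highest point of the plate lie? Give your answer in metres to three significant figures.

y_top ≈ 7.29 m

γ = 1.025 × 9.81 = 10.05525 kN/m³.
A = π(0.8)² = 2.01062 m².
From F = γ·h_c·A, the centroid depth is h_c = 158/(10.05525 × 2.01062) = 7.81509 m.
The plate makes 15° with the vertical, i.e. θ = 90° − 15° = 75° to the horizontal. Measuring y along the incline from the free-surface line, vertical depth h = y·sinθ with sinθ = 0.965926.
Along the incline, y_c = h_c/sinθ = 7.81509/0.965926 = 8.09078 m.
The centroid is at the centre, 0.8 m below the top of the plate, so the highest point sits at y_top = 8.09078 − 0.8 = 7.29078 m along the incline.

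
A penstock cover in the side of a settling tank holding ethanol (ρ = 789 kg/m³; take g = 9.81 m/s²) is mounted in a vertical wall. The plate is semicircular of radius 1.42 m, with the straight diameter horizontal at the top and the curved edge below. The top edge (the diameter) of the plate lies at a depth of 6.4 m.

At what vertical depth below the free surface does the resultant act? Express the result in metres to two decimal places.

h_p = 7.02 m

γ = ρg = 789 × 9.81 / 1000 = 7.74009 kN/m³.
The centroid of a semicircle lies 4r/(3π) = 0.602667 m from the diameter, here below the top edge, so the centroid depth is h_c = 6.4 + 0.602667 = 7.00267 m.
A = πr²/2 = π × 1.42²/2 = 3.16735 m².
Resultant F = γ·h_c·A = 7.74009 × 7.00267 × 3.16735 = 171.674 kN.
I_c = (π/8 − 8/(9π))·r⁴ = 0.109757 × 1.42⁴ = 0.446258 m⁴.
Centre of pressure: y_p = y_c + I_c/(y_c·A) = 7.00267 + 0.446258/(7.00267 × 3.16735) = 7.00267 + 0.0201199 = 7.02279 m along the plane.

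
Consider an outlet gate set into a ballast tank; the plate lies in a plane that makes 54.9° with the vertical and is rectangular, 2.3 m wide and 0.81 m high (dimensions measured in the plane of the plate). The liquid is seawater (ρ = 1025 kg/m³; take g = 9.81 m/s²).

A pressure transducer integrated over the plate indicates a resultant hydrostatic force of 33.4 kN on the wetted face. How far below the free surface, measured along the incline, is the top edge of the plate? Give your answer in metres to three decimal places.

γ = ρg = 1025 × 9.81 / 1000 = 10.05525 kN/m³.
A = 2.3 × 0.81 = 1.863 m².
From F = γ·h_c·A, the centroid depth is h_c = 33.4/(10.05525 × 1.863) = 1.78296 m.
The plate makes 54.9° with the vertical, i.e. θ = 90° − 54.9° = 35.1° to the horizontal. Measuring y along the incline from the free-surface line, vertical depth h = y·sinθ with sinθ = 0.575005.
Along the incline, y_c = h_c/sinθ = 1.78296/0.575005 = 3.10077 m.
The centroid lies 0.81/2 = 0.405 m below the top edge, so the top edge sits at y_top = 3.10077 − 0.405 = 2.69577 m along the incline.

y_top ≈ 2.696 m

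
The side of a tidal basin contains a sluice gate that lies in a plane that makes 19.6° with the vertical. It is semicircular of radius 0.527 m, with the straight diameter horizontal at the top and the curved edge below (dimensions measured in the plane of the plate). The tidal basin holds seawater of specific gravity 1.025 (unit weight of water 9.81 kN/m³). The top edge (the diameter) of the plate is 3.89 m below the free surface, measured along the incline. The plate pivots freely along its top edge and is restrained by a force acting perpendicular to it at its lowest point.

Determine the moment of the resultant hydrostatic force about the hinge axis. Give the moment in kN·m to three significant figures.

M ≈ 3.88 kN·m

γ = 1.025 × 9.81 = 10.05525 kN/m³.
The plate makes 19.6° with the vertical, i.e. θ = 90° − 19.6° = 70.4° to the horizontal. Measuring y along the incline from the free-surface line, vertical depth h = y·sinθ with sinθ = 0.942057.
The centroid of a semicircle lies 4r/(3π) = 0.223666 m from the diameter, here below the top edge, so y_c = 3.89 + 0.223666 = 4.11367 m and h_c = 4.11367 × 0.942057 = 3.87531 m.
A = πr²/2 = π × 0.527²/2 = 0.436256 m².
Resultant F = γ·h_c·A = 10.05525 × 3.87531 × 0.436256 = 16.9997 kN.
I_c = (π/8 − 8/(9π))·r⁴ = 0.109757 × 0.527⁴ = 0.00846593 m⁴.
Centre of pressure: y_p = y_c + I_c/(y_c·A) = 4.11367 + 0.00846593/(4.11367 × 0.436256) = 4.11367 + 0.00471741 = 4.11839 m along the plane.
The resultant acts 0.223666 + 0.00471741 = 0.228383 m (along the plate) below the hinge at the top edge, so the moment about the hinge is M = F × 0.228383 = 16.9997 × 0.228383 = 3.88244 kN·m.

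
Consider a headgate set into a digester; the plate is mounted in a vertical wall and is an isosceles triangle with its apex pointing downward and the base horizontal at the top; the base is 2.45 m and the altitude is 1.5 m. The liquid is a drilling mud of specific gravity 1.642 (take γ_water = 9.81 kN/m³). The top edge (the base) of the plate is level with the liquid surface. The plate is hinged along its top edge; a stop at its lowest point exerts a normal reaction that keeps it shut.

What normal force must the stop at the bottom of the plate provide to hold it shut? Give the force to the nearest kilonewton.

γ = 1.642 × 9.81 = 16.10802 kN/m³.
With the apex down, the centroid sits h/3 = 1.5/3 = 0.5 m below the base (the top edge), so the centroid depth is h_c = 0.5 m.
A = ½ × 2.45 × 1.5 = 1.8375 m².
Resultant F = γ·h_c·A = 16.10802 × 0.5 × 1.8375 = 14.7992 kN.
I_c = b·h³/36 = 2.45 × 1.5³/36 = 0.229688 m⁴.
Centre of pressure: y_p = y_c + I_c/(y_c·A) = 0.5 + 0.229688/(0.5 × 1.8375) = 0.5 + 0.250001 = 0.750001 m along the plane.
The resultant acts 0.5 + 0.250001 = 0.750001 m (along the plate) below the hinge at the top edge, so the moment about the hinge is M = F × 0.750001 = 14.7992 × 0.750001 = 11.0994 kN·m.
A normal force at the bottom, 1.5 m from the hinge, must supply this moment: P = 11.0994/1.5 = 7.3996 kN.

P ≈ 7 kN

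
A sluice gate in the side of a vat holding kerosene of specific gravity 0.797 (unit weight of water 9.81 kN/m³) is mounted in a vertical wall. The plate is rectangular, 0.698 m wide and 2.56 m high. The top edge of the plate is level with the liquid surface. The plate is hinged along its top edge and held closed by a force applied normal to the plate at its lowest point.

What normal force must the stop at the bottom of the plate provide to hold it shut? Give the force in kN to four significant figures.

P ≈ 11.92 kN

γ = 0.797 × 9.81 = 7.81857 kN/m³.
The centroid lies 2.56/2 = 1.28 m below the top edge, so the centroid depth is h_c = 1.28 m.
A = 0.698 × 2.56 = 1.78688 m².
Resultant F = γ·h_c·A = 7.81857 × 1.28 × 1.78688 = 17.8827 kN.
I_c = b·h³/12 = 0.698 × 2.56³/12 = 0.975875 m⁴.
Centre of pressure: y_p = y_c + I_c/(y_c·A) = 1.28 + 0.975875/(1.28 × 1.78688) = 1.28 + 0.426667 = 1.70667 m along the plane.
The resultant acts 1.28 + 0.426667 = 1.70667 m (along the plate) below the hinge at the top edge, so the moment about the hinge is M = F × 1.70667 = 17.8827 × 1.70667 = 30.5199 kN·m.
A normal force at the bottom, 2.56 m from the hinge, must supply this moment: P = 30.5199/2.56 = 11.9218 kN.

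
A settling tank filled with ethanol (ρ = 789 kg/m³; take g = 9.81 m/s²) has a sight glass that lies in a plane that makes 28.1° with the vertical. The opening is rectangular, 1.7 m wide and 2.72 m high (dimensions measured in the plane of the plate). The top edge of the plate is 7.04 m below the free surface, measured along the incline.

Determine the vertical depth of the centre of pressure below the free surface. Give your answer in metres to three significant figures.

γ = ρg = 789 × 9.81 / 1000 = 7.74009 kN/m³.
The plate makes 28.1° with the vertical, i.e. θ = 90° − 28.1° = 61.9° to the horizontal. Measuring y along the incline from the free-surface line, vertical depth h = y·sinθ with sinθ = 0.882127.
The centroid lies 2.72/2 = 1.36 m below the top edge, so y_c = 7.04 + 1.36 = 8.4 m and h_c = 8.4 × 0.882127 = 7.40987 m.
A = 1.7 × 2.72 = 4.624 m².
Resultant F = γ·h_c·A = 7.74009 × 7.40987 × 4.624 = 265.201 kN.
I_c = b·h³/12 = 1.7 × 2.72³/12 = 2.85085 m⁴.
Centre of pressure: y_p = y_c + I_c/(y_c·A) = 8.4 + 2.85085/(8.4 × 4.624) = 8.4 + 0.0733968 = 8.4734 m along the plane.
Vertically, h_p = y_p·sinθ = 8.4734 × 0.882127 = 7.47461 m.

h_p = 7.47 m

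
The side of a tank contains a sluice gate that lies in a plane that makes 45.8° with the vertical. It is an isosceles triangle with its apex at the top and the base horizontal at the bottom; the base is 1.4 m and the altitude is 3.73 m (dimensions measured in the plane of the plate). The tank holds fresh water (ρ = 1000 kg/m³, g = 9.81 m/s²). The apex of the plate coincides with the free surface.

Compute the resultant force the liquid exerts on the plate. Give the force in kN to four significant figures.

F ≈ 44.40 kN

γ = ρg = 1000 × 9.81 = 9810 N/m³ = 9.81 kN/m³.
The plate makes 45.8° with the vertical, i.e. θ = 90° − 45.8° = 44.2° to the horizontal. Measuring y along the incline from the free-surface line, vertical depth h = y·sinθ with sinθ = 0.697165.
With the apex up, the centroid sits 2h/3 = 2 × 3.73/3 = 2.48667 m below the apex, so y_c = 2.48667 m and h_c = 2.48667 × 0.697165 = 1.73362 m.
A = ½ × 1.4 × 3.73 = 2.611 m².
Resultant F = γ·h_c·A = 9.81 × 1.73362 × 2.611 = 44.4048 kN.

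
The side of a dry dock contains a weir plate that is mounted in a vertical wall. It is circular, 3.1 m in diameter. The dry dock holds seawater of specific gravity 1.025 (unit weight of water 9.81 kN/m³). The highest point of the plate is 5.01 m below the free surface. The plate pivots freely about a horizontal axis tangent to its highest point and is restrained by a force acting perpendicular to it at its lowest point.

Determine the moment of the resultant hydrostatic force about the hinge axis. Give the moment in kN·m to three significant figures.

M ≈ 817 kN·m

γ = 1.025 × 9.81 = 10.05525 kN/m³.
The centroid is at the centre, 1.55 m below the top of the plate, so the centroid depth is h_c = 5.01 + 1.55 = 6.56 m.
A = π(1.55)² = 7.54768 m².
Resultant F = γ·h_c·A = 10.05525 × 6.56 × 7.54768 = 497.863 kN.
I_c = πr⁴/4 = π × 1.55⁴/4 = 4.53332 m⁴.
Centre of pressure: y_p = y_c + I_c/(y_c·A) = 6.56 + 4.53332/(6.56 × 7.54768) = 6.56 + 0.0915586 = 6.65156 m along the plane.
The resultant acts 1.55 + 0.0915586 = 1.64156 m (along the plate) below the hinge at the top edge, so the moment about the hinge is M = F × 1.64156 = 497.863 × 1.64156 = 817.272 kN·m.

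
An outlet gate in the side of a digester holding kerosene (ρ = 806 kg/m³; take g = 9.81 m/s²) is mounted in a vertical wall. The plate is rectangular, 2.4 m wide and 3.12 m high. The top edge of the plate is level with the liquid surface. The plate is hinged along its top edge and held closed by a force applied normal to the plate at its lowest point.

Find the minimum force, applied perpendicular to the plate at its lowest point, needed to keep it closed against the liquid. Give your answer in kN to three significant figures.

P ≈ 61.6 kN

γ = ρg = 806 × 9.81 / 1000 = 7.90686 kN/m³.
The centroid lies 3.12/2 = 1.56 m below the top edge, so the centroid depth is h_c = 1.56 m.
A = 2.4 × 3.12 = 7.488 m².
Resultant F = γ·h_c·A = 7.90686 × 1.56 × 7.488 = 92.3622 kN.
I_c = b·h³/12 = 2.4 × 3.12³/12 = 6.07427 m⁴.
Centre of pressure: y_p = y_c + I_c/(y_c·A) = 1.56 + 6.07427/(1.56 × 7.488) = 1.56 + 0.52 = 2.08 m along the plane.
The resultant acts 1.56 + 0.52 = 2.08 m (along the plate) below the hinge at the top edge, so the moment about the hinge is M = F × 2.08 = 92.3622 × 2.08 = 192.113 kN·m.
A normal force at the bottom, 3.12 m from the hinge, must supply this moment: P = 192.113/3.12 = 61.5747 kN.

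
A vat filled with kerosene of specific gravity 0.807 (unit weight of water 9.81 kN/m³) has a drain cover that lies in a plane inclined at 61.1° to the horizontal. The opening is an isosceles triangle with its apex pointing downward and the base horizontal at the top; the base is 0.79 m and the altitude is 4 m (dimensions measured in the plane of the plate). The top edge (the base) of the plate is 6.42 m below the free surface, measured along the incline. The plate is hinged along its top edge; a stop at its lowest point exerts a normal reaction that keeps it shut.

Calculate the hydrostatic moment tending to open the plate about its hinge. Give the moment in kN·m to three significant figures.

γ = 0.807 × 9.81 = 7.91667 kN/m³.
Let θ = 61.1° be the plate's angle to the horizontal; measure y along the incline from where the plane meets the free surface. Vertical depth h = y·sinθ with sinθ = 0.875465.
With the apex down, the centroid sits h/3 = 4/3 = 1.33333 m below the base (the top edge), so y_c = 6.42 + 1.33333 = 7.75333 m and h_c = 7.75333 × 0.875465 = 6.78777 m.
A = ½ × 0.79 × 4 = 1.58 m².
Resultant F = γ·h_c·A = 7.91667 × 6.78777 × 1.58 = 84.9037 kN.
I_c = b·h³/36 = 0.79 × 4³/36 = 1.40444 m⁴.
Centre of pressure: y_p = y_c + I_c/(y_c·A) = 7.75333 + 1.40444/(7.75333 × 1.58) = 7.75333 + 0.114646 = 7.86798 m along the plane.
The resultant acts 1.33333 + 0.114646 = 1.44798 m (along the plate) below the hinge at the top edge, so the moment about the hinge is M = F × 1.44798 = 84.9037 × 1.44798 = 122.939 kN·m.

M ≈ 123 kN·m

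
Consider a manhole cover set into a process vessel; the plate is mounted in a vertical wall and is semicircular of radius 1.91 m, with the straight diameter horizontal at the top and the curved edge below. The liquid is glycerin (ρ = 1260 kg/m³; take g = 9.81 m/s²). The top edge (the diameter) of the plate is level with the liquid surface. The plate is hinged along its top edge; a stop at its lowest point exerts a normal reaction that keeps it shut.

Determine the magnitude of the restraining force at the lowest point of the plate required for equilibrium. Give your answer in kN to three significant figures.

γ = ρg = 1260 × 9.81 / 1000 = 12.3606 kN/m³.
The centroid of a semicircle lies 4r/(3π) = 0.810629 m from the diameter, here below the top edge, so the centroid depth is h_c = 0.810629 m.
A = πr²/2 = π × 1.91²/2 = 5.73042 m².
Resultant F = γ·h_c·A = 12.3606 × 0.810629 × 5.73042 = 57.418 kN.
I_c = (π/8 − 8/(9π))·r⁴ = 0.109757 × 1.91⁴ = 1.46072 m⁴.
Centre of pressure: y_p = y_c + I_c/(y_c·A) = 0.810629 + 1.46072/(0.810629 × 5.73042) = 0.810629 + 0.314455 = 1.12508 m along the plane.
The resultant acts 0.810629 + 0.314455 = 1.12508 m (along the plate) below the hinge at the top edge, so the moment about the hinge is M = F × 1.12508 = 57.418 × 1.12508 = 64.5998 kN·m.
A normal force at the bottom, 1.91 m from the hinge, must supply this moment: P = 64.5998/1.91 = 33.8219 kN.

P ≈ 33.8 kN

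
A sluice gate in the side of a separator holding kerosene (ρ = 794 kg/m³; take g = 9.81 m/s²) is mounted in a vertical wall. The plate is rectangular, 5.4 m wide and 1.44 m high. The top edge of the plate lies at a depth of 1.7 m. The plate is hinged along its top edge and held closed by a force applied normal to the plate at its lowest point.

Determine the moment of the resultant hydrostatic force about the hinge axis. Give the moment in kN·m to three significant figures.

γ = ρg = 794 × 9.81 / 1000 = 7.78914 kN/m³.
The centroid lies 1.44/2 = 0.72 m below the top edge, so the centroid depth is h_c = 1.7 + 0.72 = 2.42 m.
A = 5.4 × 1.44 = 7.776 m².
Resultant F = γ·h_c·A = 7.78914 × 2.42 × 7.776 = 146.575 kN.
I_c = b·h³/12 = 5.4 × 1.44³/12 = 1.34369 m⁴.
Centre of pressure: y_p = y_c + I_c/(y_c·A) = 2.42 + 1.34369/(2.42 × 7.776) = 2.42 + 0.0714048 = 2.4914 m along the plane.
The resultant acts 0.72 + 0.0714048 = 0.791405 m (along the plate) below the hinge at the top edge, so the moment about the hinge is M = F × 0.791405 = 146.575 × 0.791405 = 116 kN·m.

M ≈ 116 kN·m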